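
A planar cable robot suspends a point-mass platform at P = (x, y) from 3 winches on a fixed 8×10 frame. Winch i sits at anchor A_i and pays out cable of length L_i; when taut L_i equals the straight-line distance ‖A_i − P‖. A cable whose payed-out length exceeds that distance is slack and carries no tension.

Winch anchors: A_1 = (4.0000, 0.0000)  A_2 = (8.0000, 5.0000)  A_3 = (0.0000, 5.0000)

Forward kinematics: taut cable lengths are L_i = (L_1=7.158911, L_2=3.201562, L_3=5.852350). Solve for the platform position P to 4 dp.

(5.5000, 7.0000)

circle eqns → linear via eq_j − eq_1; set k_j = A_j·A_j − L_j²
k_1 = 16.0000+0.0000−51.2500 = -35.2500
-8.0000·x − 10.0000·y = k_1−k_2 = -114.0000
8.0000·x − 10.0000·y = k_1−k_3 = -26.0000
solve first two rows → x=5.5000, y=7.0000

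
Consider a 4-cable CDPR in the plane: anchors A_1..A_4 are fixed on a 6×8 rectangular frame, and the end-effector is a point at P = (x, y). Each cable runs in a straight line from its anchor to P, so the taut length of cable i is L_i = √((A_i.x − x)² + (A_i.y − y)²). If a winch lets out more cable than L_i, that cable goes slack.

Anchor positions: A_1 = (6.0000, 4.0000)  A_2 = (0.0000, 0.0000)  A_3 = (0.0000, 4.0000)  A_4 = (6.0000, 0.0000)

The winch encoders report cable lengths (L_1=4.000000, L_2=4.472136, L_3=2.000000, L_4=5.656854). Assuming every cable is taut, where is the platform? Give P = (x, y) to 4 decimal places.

expand ‖A_i−P‖²=L_i² and subtract eq 1 (k_i ≔ ‖A_i‖²−L_i²)
k_1 = 36.0000+16.0000−16.0000 = 36.0000
eq1−eq2 → [12.0000  8.0000]·P = 56.0000
eq1−eq3 → [12.0000  0.0000]·P = 24.0000
eq1−eq4 → [0.0000  8.0000]·P = 32.0000
2×2 solve → P = (2.0000, 4.0000)
check cable 4: ‖A_4−P‖² = 32.0000 ≈ L_4² = 32.0000 ✓

(2.0000, 4.0000)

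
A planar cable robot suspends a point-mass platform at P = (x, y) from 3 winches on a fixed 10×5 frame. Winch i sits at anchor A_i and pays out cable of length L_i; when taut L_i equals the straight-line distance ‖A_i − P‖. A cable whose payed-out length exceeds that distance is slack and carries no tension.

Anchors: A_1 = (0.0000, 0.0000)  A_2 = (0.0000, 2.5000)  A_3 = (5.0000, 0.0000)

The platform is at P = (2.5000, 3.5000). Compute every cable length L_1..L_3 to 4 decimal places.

(4.3012, 2.6926, 4.3012)

L_1 = √((0.0000−2.5000)² + (0.0000−3.5000)²) = 4.3012
L_2 = √((0.0000−2.5000)² + (2.5000−3.5000)²) = 2.6926
L_3 = √((5.0000−2.5000)² + (0.0000−3.5000)²) = 4.3012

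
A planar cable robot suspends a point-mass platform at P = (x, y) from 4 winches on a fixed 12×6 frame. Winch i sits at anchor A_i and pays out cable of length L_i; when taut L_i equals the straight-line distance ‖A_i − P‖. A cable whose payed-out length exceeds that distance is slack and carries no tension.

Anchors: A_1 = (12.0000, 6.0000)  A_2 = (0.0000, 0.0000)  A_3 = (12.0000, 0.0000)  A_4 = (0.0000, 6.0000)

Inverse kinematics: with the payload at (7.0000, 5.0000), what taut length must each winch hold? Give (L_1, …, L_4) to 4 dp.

L_1 = √((12.0000−7.0000)² + (6.0000−5.0000)²) = 5.0990
L_2 = √((0.0000−7.0000)² + (0.0000−5.0000)²) = 8.6023
L_3 = √((12.0000−7.0000)² + (0.0000−5.0000)²) = 7.0711
L_4 = √((0.0000−7.0000)² + (6.0000−5.0000)²) = 7.0711

(5.0990, 8.6023, 7.0711, 7.0711)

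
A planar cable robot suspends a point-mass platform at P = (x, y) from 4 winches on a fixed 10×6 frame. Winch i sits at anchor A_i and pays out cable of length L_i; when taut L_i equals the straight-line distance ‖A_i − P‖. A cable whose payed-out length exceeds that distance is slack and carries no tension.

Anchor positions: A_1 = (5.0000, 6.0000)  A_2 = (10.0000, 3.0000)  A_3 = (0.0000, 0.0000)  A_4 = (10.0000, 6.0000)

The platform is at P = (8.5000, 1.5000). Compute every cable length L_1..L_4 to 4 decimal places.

L_1: Δ = A_1−P = (-3.5000, 4.5000) → ‖Δ‖ = √32.5000 = 5.7009
L_2: Δ = A_2−P = (1.5000, 1.5000) → ‖Δ‖ = √4.5000 = 2.1213
L_3: Δ = A_3−P = (-8.5000, -1.5000) → ‖Δ‖ = √74.5000 = 8.6313
L_4: Δ = A_4−P = (1.5000, 4.5000) → ‖Δ‖ = √22.5000 = 4.7434

(5.7009, 2.1213, 8.6313, 4.7434)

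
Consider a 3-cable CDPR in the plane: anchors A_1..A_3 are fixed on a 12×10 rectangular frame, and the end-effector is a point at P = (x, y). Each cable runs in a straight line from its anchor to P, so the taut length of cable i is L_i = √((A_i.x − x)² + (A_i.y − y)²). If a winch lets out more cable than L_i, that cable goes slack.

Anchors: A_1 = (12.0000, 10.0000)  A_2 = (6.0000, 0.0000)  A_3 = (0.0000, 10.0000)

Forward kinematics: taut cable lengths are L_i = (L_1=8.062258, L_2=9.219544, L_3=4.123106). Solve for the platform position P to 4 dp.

(4.0000, 9.0000)

each cable: (A_i−P)·(A_i−P) = L_i²; let c_i = ‖A_i‖²−L_i²
c_1 = 144.0000+100.0000−65.0000 = 179.0000
row 1: 12.0000x + 20.0000y = 228.0000  (c_2=-49.0000)
row 2: 24.0000x + 0.0000y = 96.0000  (c_3=83.0000)
Cramer on rows 1–2 → x = 4.0000, y = 9.0000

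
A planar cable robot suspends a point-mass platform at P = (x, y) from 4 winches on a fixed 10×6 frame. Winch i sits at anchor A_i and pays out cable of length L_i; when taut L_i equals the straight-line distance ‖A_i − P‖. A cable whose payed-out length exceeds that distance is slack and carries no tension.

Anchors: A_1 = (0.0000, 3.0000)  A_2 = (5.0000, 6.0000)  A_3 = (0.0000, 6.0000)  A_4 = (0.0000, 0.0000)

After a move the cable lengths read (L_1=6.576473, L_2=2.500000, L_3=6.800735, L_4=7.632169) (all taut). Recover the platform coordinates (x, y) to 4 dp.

expand ‖A_i−P‖²=L_i² and subtract eq 1 (k_i ≔ ‖A_i‖²−L_i²)
k_1 = 0.0000+9.0000−43.2500 = -34.2500
eq1−eq2 → [-10.0000  -6.0000]·P = -89.0000
eq1−eq3 → [0.0000  -6.0000]·P = -24.0000
eq1−eq4 → [0.0000  6.0000]·P = 24.0000
2×2 solve → P = (6.5000, 4.0000)
check cable 4: ‖A_4−P‖² = 58.2500 ≈ L_4² = 58.2500 ✓

(6.5000, 4.0000)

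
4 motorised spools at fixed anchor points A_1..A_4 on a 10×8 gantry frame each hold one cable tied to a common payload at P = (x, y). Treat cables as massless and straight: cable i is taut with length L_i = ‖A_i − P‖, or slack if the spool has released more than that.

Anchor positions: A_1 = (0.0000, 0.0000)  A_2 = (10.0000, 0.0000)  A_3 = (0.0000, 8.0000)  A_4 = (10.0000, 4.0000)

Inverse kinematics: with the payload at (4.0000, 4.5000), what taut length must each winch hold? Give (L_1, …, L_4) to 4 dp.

cable 1: Δx=-4.0000, Δy=-4.5000; L_1 = √(Δx²+Δy²) = 6.0208
cable 2: Δx=6.0000, Δy=-4.5000; L_2 = √(Δx²+Δy²) = 7.5000
cable 3: Δx=-4.0000, Δy=3.5000; L_3 = √(Δx²+Δy²) = 5.3151
cable 4: Δx=6.0000, Δy=-0.5000; L_4 = √(Δx²+Δy²) = 6.0208

(6.0208, 7.5000, 5.3151, 6.0208)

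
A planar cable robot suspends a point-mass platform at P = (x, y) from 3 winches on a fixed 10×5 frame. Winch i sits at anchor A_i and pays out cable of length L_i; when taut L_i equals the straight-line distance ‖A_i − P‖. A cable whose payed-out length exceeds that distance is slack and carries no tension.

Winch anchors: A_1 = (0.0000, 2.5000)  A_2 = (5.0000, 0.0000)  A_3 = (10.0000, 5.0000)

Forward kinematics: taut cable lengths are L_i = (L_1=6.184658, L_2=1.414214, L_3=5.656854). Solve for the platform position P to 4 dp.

(6.0000, 1.0000)

each cable: (A_i−P)·(A_i−P) = L_i²; let c_i = ‖A_i‖²−L_i²
c_1 = 0.0000+6.2500−38.2500 = -32.0000
row 1: -10.0000x + 5.0000y = -55.0000  (c_2=23.0000)
row 2: -20.0000x − 5.0000y = -125.0000  (c_3=93.0000)
Cramer on rows 1–2 → x = 6.0000, y = 1.0000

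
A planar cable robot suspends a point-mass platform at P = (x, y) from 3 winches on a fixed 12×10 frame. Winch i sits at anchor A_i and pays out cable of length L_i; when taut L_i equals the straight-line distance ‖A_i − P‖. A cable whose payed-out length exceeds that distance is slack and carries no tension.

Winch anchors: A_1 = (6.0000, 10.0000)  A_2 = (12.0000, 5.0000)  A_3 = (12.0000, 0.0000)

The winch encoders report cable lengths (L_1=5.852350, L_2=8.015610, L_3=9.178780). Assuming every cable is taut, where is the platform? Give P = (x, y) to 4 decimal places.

each cable: (A_i−P)·(A_i−P) = L_i²; let k_i = ‖A_i‖²−L_i²
k_1 = 36.0000+100.0000−34.2500 = 101.7500
row 1: -12.0000x + 10.0000y = -3.0000  (k_2=104.7500)
row 2: -12.0000x + 20.0000y = 42.0000  (k_3=59.7500)
Cramer on rows 1–2 → x = 4.0000, y = 4.5000

(4.0000, 4.5000)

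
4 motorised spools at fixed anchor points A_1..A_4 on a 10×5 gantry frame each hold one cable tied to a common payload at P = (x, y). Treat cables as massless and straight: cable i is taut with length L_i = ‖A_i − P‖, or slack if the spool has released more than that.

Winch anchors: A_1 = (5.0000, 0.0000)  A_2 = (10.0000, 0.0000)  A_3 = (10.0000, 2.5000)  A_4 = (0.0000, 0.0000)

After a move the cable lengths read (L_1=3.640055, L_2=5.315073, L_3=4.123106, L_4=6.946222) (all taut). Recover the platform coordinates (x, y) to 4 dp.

each cable: (A_i−P)·(A_i−P) = L_i²; let c_i = ‖A_i‖²−L_i²
c_1 = 25.0000+0.0000−13.2500 = 11.7500
row 1: -10.0000x + 0.0000y = -60.0000  (c_2=71.7500)
row 2: -10.0000x − 5.0000y = -77.5000  (c_3=89.2500)
row 3: 10.0000x + 0.0000y = 60.0000  (c_4=-48.2500)
Cramer on rows 1–2 → x = 6.0000, y = 3.5000
check cable 4: ‖A_4−P‖² = 48.2500 ≈ L_4² = 48.2500 ✓

(6.0000, 3.5000)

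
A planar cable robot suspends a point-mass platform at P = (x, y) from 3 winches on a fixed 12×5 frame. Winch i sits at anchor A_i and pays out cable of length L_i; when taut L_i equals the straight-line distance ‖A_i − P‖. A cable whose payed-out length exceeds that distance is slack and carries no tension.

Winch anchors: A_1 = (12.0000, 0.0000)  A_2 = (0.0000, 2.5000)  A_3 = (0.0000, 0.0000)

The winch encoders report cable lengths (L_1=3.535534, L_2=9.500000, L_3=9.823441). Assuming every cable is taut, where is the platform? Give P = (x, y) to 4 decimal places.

(9.5000, 2.5000)

expand ‖A_i−P‖²=L_i² and subtract eq 1 (k_i ≔ ‖A_i‖²−L_i²)
k_1 = 144.0000+0.0000−12.5000 = 131.5000
eq1−eq2 → [24.0000  -5.0000]·P = 215.5000
eq1−eq3 → [24.0000  0.0000]·P = 228.0000
2×2 solve → P = (9.5000, 2.5000)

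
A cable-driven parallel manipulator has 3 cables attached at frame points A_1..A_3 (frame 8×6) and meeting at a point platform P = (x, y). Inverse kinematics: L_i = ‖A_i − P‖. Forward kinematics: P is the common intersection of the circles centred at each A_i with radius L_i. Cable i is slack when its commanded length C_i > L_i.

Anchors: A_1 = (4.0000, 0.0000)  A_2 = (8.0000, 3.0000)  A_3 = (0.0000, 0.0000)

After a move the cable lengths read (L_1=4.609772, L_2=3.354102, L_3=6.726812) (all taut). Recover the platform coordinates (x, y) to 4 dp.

circle eqns → linear via eq_j − eq_1; set k_j = A_j·A_j − L_j²
k_1 = 16.0000+0.0000−21.2500 = -5.2500
-8.0000·x − 6.0000·y = k_1−k_2 = -67.0000
8.0000·x + 0.0000·y = k_1−k_3 = 40.0000
solve first two rows → x=5.0000, y=4.5000

(5.0000, 4.5000)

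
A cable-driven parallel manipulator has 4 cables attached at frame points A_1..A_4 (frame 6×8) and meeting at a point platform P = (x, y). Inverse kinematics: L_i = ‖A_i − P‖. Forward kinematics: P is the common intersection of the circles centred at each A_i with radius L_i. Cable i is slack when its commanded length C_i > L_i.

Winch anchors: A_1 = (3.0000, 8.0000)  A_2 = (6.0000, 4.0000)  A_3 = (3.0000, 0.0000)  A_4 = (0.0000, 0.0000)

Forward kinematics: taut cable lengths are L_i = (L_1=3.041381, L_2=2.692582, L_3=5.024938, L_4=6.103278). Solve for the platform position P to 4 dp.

each cable: (A_i−P)·(A_i−P) = L_i²; let c_i = ‖A_i‖²−L_i²
c_1 = 9.0000+64.0000−9.2500 = 63.7500
row 1: -6.0000x + 8.0000y = 19.0000  (c_2=44.7500)
row 2: 0.0000x + 16.0000y = 80.0000  (c_3=-16.2500)
row 3: 6.0000x + 16.0000y = 101.0000  (c_4=-37.2500)
Cramer on rows 1–2 → x = 3.5000, y = 5.0000
check cable 4: ‖A_4−P‖² = 37.2500 ≈ L_4² = 37.2500 ✓

(3.5000, 5.0000)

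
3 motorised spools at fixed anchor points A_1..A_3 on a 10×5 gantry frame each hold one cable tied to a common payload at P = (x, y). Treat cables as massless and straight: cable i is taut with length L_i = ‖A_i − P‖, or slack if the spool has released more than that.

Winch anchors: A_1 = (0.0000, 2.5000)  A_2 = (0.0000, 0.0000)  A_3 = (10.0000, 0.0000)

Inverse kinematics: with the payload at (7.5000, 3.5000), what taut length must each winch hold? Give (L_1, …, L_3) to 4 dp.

(7.5664, 8.2765, 4.3012)

L_1 = √((0.0000−7.5000)² + (2.5000−3.5000)²) = 7.5664
L_2 = √((0.0000−7.5000)² + (0.0000−3.5000)²) = 8.2765
L_3 = √((10.0000−7.5000)² + (0.0000−3.5000)²) = 4.3012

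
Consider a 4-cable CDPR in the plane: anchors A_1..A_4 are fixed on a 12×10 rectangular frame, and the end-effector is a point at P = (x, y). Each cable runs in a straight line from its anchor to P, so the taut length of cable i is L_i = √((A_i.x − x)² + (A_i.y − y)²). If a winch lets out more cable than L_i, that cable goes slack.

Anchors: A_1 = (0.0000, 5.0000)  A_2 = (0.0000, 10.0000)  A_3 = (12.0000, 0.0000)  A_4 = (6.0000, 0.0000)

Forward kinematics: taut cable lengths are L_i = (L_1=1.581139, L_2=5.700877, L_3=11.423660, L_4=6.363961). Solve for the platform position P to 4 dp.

expand ‖A_i−P‖²=L_i² and subtract eq 1 (c_i ≔ ‖A_i‖²−L_i²)
c_1 = 0.0000+25.0000−2.5000 = 22.5000
eq1−eq2 → [0.0000  -10.0000]·P = -45.0000
eq1−eq3 → [-24.0000  10.0000]·P = 9.0000
eq1−eq4 → [-12.0000  10.0000]·P = 27.0000
2×2 solve → P = (1.5000, 4.5000)
check cable 4: ‖A_4−P‖² = 40.5000 ≈ L_4² = 40.5000 ✓

(1.5000, 4.5000)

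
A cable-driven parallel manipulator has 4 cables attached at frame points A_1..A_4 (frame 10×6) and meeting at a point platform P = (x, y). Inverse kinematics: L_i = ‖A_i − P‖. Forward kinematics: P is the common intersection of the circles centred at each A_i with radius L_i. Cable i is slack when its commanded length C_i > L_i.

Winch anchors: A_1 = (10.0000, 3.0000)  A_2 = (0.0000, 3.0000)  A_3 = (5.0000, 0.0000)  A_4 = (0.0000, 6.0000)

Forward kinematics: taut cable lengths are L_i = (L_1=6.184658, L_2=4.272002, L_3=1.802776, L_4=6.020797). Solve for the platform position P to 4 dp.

circle eqns → linear via eq_j − eq_1; set k_j = A_j·A_j − L_j²
k_1 = 100.0000+9.0000−38.2500 = 70.7500
20.0000·x + 0.0000·y = k_1−k_2 = 80.0000
10.0000·x + 6.0000·y = k_1−k_3 = 49.0000
20.0000·x − 6.0000·y = k_1−k_4 = 71.0000
solve first two rows → x=4.0000, y=1.5000
check cable 4: ‖A_4−P‖² = 36.2500 ≈ L_4² = 36.2500 ✓

(4.0000, 1.5000)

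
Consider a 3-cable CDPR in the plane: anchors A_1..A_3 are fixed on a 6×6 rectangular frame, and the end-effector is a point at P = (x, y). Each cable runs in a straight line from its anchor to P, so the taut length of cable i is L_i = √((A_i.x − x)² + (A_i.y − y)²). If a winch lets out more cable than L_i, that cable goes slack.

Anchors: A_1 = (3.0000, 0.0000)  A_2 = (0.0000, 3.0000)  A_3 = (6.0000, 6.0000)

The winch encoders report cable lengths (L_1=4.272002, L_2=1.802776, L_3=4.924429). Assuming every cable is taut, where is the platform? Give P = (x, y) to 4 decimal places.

circle eqns → linear via eq_j − eq_1; set c_j = A_j·A_j − L_j²
c_1 = 9.0000+0.0000−18.2500 = -9.2500
6.0000·x − 6.0000·y = c_1−c_2 = -15.0000
-6.0000·x − 12.0000·y = c_1−c_3 = -57.0000
solve first two rows → x=1.5000, y=4.0000

(1.5000, 4.0000)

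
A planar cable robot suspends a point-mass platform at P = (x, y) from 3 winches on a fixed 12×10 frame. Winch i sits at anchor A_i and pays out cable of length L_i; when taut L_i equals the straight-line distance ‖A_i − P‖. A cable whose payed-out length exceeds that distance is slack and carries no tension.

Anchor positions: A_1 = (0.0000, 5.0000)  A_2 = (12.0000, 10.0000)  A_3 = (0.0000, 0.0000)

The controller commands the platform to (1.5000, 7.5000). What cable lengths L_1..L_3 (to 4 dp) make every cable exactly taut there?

L_1: Δ = A_1−P = (-1.5000, -2.5000) → ‖Δ‖ = √8.5000 = 2.9155
L_2: Δ = A_2−P = (10.5000, 2.5000) → ‖Δ‖ = √116.5000 = 10.7935
L_3: Δ = A_3−P = (-1.5000, -7.5000) → ‖Δ‖ = √58.5000 = 7.6485

(2.9155, 10.7935, 7.6485)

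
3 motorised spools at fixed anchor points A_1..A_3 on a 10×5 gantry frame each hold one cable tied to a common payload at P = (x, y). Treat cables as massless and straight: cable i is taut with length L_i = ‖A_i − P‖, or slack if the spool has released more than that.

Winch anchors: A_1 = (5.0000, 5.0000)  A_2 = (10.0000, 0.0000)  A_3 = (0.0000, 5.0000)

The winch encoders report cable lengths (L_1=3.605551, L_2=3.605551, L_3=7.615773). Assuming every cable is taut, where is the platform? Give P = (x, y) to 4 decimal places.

expand ‖A_i−P‖²=L_i² and subtract eq 1 (c_i ≔ ‖A_i‖²−L_i²)
c_1 = 25.0000+25.0000−13.0000 = 37.0000
eq1−eq2 → [-10.0000  10.0000]·P = -50.0000
eq1−eq3 → [10.0000  0.0000]·P = 70.0000
2×2 solve → P = (7.0000, 2.0000)

(7.0000, 2.0000)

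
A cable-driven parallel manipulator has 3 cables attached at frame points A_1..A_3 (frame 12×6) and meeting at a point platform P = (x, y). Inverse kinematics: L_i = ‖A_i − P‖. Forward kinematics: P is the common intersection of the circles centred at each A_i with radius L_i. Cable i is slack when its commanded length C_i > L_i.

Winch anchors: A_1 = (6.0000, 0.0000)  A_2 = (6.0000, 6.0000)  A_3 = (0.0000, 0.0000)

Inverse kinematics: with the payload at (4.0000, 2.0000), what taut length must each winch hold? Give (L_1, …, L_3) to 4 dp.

cable 1: Δx=2.0000, Δy=-2.0000; L_1 = √(Δx²+Δy²) = 2.8284
cable 2: Δx=2.0000, Δy=4.0000; L_2 = √(Δx²+Δy²) = 4.4721
cable 3: Δx=-4.0000, Δy=-2.0000; L_3 = √(Δx²+Δy²) = 4.4721

(2.8284, 4.4721, 4.4721)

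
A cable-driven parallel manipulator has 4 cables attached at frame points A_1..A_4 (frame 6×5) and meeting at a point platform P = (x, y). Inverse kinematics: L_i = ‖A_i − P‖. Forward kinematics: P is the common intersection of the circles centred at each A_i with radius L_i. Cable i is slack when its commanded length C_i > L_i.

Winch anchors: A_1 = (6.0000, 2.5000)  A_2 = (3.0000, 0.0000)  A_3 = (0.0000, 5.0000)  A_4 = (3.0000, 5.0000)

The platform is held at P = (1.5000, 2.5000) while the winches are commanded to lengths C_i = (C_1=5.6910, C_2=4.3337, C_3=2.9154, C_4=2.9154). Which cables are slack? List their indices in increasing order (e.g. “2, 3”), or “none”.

1, 2

cable 1: √((4.5000)²+(0.0000)²)=4.5000, C_1=5.6910: slack
cable 2: √((1.5000)²+(-2.5000)²)=2.9155, C_2=4.3337: slack
cable 3: √((-1.5000)²+(2.5000)²)=2.9155, C_3=2.9154: taut
cable 4: √((1.5000)²+(2.5000)²)=2.9155, C_4=2.9154: taut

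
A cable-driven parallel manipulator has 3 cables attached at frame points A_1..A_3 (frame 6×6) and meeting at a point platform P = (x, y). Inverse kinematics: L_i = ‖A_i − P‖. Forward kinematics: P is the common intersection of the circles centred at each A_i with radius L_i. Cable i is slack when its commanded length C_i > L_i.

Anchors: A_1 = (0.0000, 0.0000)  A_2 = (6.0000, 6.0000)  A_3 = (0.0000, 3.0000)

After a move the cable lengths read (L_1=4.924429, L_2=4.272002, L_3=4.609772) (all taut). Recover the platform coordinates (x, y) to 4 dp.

each cable: (A_i−P)·(A_i−P) = L_i²; let c_i = ‖A_i‖²−L_i²
c_1 = 0.0000+0.0000−24.2500 = -24.2500
row 1: -12.0000x − 12.0000y = -78.0000  (c_2=53.7500)
row 2: 0.0000x − 6.0000y = -12.0000  (c_3=-12.2500)
Cramer on rows 1–2 → x = 4.5000, y = 2.0000

(4.5000, 2.0000)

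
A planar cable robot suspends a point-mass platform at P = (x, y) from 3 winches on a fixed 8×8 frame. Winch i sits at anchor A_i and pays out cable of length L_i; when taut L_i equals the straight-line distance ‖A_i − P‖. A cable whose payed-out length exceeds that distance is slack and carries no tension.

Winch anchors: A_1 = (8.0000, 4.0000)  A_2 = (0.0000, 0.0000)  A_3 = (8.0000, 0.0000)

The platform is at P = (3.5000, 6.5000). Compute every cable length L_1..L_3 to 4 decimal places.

cable 1: Δx=4.5000, Δy=-2.5000; L_1 = √(Δx²+Δy²) = 5.1478
cable 2: Δx=-3.5000, Δy=-6.5000; L_2 = √(Δx²+Δy²) = 7.3824
cable 3: Δx=4.5000, Δy=-6.5000; L_3 = √(Δx²+Δy²) = 7.9057

(5.1478, 7.3824, 7.9057)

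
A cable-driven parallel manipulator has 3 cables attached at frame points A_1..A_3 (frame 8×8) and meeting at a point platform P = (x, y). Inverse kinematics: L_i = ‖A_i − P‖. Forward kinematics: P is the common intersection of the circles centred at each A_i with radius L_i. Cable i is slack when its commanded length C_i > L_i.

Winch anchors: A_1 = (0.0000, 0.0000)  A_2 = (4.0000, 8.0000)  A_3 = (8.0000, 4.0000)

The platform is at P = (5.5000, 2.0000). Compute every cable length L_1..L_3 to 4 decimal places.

cable 1: Δx=-5.5000, Δy=-2.0000; L_1 = √(Δx²+Δy²) = 5.8523
cable 2: Δx=-1.5000, Δy=6.0000; L_2 = √(Δx²+Δy²) = 6.1847
cable 3: Δx=2.5000, Δy=2.0000; L_3 = √(Δx²+Δy²) = 3.2016

(5.8523, 6.1847, 3.2016)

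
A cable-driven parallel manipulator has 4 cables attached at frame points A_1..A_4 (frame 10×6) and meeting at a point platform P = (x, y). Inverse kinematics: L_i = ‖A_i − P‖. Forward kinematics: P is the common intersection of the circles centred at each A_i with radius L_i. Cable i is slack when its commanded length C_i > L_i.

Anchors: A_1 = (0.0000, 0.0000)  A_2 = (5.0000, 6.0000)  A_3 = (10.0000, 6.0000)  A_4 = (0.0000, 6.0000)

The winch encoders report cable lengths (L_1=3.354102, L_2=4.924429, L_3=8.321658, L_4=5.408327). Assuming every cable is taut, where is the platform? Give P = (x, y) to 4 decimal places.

(3.0000, 1.5000)

expand ‖A_i−P‖²=L_i² and subtract eq 1 (c_i ≔ ‖A_i‖²−L_i²)
c_1 = 0.0000+0.0000−11.2500 = -11.2500
eq1−eq2 → [-10.0000  -12.0000]·P = -48.0000
eq1−eq3 → [-20.0000  -12.0000]·P = -78.0000
eq1−eq4 → [0.0000  -12.0000]·P = -18.0000
2×2 solve → P = (3.0000, 1.5000)
check cable 4: ‖A_4−P‖² = 29.2500 ≈ L_4² = 29.2500 ✓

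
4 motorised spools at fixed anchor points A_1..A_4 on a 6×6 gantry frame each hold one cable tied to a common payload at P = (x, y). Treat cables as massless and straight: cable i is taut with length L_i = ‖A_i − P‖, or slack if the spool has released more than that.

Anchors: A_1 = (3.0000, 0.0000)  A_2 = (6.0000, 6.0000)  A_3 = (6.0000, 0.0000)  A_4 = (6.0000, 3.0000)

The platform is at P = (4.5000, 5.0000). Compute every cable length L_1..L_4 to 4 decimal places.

(5.2202, 1.8028, 5.2202, 2.5000)

L_1 = √((3.0000−4.5000)² + (0.0000−5.0000)²) = 5.2202
L_2 = √((6.0000−4.5000)² + (6.0000−5.0000)²) = 1.8028
L_3 = √((6.0000−4.5000)² + (0.0000−5.0000)²) = 5.2202
L_4 = √((6.0000−4.5000)² + (3.0000−5.0000)²) = 2.5000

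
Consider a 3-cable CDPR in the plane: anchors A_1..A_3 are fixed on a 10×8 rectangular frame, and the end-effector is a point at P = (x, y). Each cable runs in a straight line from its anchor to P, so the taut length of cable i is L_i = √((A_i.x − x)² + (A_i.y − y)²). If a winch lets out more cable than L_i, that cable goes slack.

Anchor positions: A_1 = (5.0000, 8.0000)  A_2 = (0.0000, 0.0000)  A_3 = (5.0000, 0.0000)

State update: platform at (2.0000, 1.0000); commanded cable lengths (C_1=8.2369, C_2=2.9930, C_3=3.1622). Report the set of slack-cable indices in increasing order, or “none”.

cable 1: L_1 = ‖A_1−P‖ = 7.6158;  C_1 = 8.2369 → slack
cable 2: L_2 = ‖A_2−P‖ = 2.2361;  C_2 = 2.9930 → slack
cable 3: L_3 = ‖A_3−P‖ = 3.1623;  C_3 = 3.1622 → taut

1, 2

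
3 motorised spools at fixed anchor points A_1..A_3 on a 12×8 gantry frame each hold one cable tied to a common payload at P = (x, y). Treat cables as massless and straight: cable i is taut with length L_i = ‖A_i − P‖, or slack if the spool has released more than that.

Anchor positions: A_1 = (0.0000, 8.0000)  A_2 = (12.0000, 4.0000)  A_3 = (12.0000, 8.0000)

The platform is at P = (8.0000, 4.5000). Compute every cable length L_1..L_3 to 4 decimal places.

(8.7321, 4.0311, 5.3151)

cable 1: Δx=-8.0000, Δy=3.5000; L_1 = √(Δx²+Δy²) = 8.7321
cable 2: Δx=4.0000, Δy=-0.5000; L_2 = √(Δx²+Δy²) = 4.0311
cable 3: Δx=4.0000, Δy=3.5000; L_3 = √(Δx²+Δy²) = 5.3151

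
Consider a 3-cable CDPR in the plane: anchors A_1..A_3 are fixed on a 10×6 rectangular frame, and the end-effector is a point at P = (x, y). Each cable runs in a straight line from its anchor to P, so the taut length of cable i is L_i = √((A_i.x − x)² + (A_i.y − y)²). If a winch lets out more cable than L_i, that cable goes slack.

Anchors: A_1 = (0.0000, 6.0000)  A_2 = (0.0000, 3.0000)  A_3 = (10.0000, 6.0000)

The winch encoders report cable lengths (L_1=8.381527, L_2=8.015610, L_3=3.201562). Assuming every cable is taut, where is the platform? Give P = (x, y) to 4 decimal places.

(8.0000, 3.5000)

each cable: (A_i−P)·(A_i−P) = L_i²; let c_i = ‖A_i‖²−L_i²
c_1 = 0.0000+36.0000−70.2500 = -34.2500
row 1: 0.0000x + 6.0000y = 21.0000  (c_2=-55.2500)
row 2: -20.0000x + 0.0000y = -160.0000  (c_3=125.7500)
Cramer on rows 1–2 → x = 8.0000, y = 3.5000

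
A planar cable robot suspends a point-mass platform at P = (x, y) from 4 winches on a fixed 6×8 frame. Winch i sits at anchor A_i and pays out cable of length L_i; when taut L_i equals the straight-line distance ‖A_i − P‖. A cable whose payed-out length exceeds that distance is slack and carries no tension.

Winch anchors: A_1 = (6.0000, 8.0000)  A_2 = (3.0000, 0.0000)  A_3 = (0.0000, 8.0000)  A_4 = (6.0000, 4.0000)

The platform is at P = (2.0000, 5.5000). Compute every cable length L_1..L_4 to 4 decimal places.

(4.7170, 5.5902, 3.2016, 4.2720)

L_1 = √((6.0000−2.0000)² + (8.0000−5.5000)²) = 4.7170
L_2 = √((3.0000−2.0000)² + (0.0000−5.5000)²) = 5.5902
L_3 = √((0.0000−2.0000)² + (8.0000−5.5000)²) = 3.2016
L_4 = √((6.0000−2.0000)² + (4.0000−5.5000)²) = 4.2720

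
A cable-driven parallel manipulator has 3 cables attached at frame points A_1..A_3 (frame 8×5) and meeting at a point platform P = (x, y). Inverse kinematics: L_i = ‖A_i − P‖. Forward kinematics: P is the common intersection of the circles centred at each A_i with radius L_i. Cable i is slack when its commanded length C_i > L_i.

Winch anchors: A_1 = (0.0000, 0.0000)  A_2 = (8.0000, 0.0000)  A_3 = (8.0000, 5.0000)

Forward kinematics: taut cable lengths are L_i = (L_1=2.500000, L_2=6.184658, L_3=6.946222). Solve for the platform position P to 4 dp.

circle eqns → linear via eq_j − eq_1; set k_j = A_j·A_j − L_j²
k_1 = 0.0000+0.0000−6.2500 = -6.2500
-16.0000·x + 0.0000·y = k_1−k_2 = -32.0000
-16.0000·x − 10.0000·y = k_1−k_3 = -47.0000
solve first two rows → x=2.0000, y=1.5000

(2.0000, 1.5000)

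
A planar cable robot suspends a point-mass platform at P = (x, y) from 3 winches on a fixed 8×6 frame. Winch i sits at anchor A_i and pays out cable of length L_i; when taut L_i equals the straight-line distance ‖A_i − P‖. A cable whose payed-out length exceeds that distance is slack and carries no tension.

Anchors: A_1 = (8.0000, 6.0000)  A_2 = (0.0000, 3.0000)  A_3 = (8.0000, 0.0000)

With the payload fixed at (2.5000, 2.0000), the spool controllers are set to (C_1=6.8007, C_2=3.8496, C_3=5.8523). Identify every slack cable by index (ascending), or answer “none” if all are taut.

2

cable 1: L_1 = ‖A_1−P‖ = 6.8007;  C_1 = 6.8007 → taut
cable 2: L_2 = ‖A_2−P‖ = 2.6926;  C_2 = 3.8496 → slack
cable 3: L_3 = ‖A_3−P‖ = 5.8523;  C_3 = 5.8523 → taut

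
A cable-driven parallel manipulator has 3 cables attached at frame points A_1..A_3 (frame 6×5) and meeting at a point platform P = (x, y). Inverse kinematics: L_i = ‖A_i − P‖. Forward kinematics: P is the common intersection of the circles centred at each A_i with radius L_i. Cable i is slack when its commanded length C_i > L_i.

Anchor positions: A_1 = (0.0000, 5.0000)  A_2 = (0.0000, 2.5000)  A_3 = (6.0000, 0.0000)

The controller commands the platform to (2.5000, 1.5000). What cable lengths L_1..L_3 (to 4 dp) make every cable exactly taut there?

(4.3012, 2.6926, 3.8079)

cable 1: Δx=-2.5000, Δy=3.5000; L_1 = √(Δx²+Δy²) = 4.3012
cable 2: Δx=-2.5000, Δy=1.0000; L_2 = √(Δx²+Δy²) = 2.6926
cable 3: Δx=3.5000, Δy=-1.5000; L_3 = √(Δx²+Δy²) = 3.8079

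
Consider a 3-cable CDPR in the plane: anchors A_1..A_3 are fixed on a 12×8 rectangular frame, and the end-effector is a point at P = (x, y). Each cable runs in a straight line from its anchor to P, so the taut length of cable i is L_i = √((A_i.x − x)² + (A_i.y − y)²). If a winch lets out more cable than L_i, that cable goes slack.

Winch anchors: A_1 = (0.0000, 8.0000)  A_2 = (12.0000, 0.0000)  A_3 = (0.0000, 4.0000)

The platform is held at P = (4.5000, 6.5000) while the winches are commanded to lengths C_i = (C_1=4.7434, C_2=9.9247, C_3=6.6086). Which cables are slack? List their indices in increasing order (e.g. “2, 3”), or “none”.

3

cable 1: √((-4.5000)²+(1.5000)²)=4.7434, C_1=4.7434: taut
cable 2: √((7.5000)²+(-6.5000)²)=9.9247, C_2=9.9247: taut
cable 3: √((-4.5000)²+(-2.5000)²)=5.1478, C_3=6.6086: slack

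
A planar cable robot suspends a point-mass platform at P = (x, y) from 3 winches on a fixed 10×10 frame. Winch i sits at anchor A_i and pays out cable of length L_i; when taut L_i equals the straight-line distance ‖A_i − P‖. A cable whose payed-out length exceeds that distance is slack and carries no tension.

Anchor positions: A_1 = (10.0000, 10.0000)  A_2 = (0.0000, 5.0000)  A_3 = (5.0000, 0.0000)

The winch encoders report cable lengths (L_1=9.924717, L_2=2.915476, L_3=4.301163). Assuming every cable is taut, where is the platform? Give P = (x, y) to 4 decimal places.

(2.5000, 3.5000)

circle eqns → linear via eq_j − eq_1; set k_j = A_j·A_j − L_j²
k_1 = 100.0000+100.0000−98.5000 = 101.5000
20.0000·x + 10.0000·y = k_1−k_2 = 85.0000
10.0000·x + 20.0000·y = k_1−k_3 = 95.0000
solve first two rows → x=2.5000, y=3.5000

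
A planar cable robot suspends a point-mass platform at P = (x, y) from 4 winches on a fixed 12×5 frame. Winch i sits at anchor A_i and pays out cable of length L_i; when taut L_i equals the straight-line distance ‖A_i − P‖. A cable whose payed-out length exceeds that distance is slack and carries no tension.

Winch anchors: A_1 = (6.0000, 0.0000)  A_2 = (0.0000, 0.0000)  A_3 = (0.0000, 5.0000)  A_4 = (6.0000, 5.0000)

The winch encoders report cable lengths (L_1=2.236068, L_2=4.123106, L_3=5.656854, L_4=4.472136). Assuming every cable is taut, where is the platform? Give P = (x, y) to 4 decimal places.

circle eqns → linear via eq_j − eq_1; set k_j = A_j·A_j − L_j²
k_1 = 36.0000+0.0000−5.0000 = 31.0000
12.0000·x + 0.0000·y = k_1−k_2 = 48.0000
12.0000·x − 10.0000·y = k_1−k_3 = 38.0000
0.0000·x − 10.0000·y = k_1−k_4 = -10.0000
solve first two rows → x=4.0000, y=1.0000
check cable 4: ‖A_4−P‖² = 20.0000 ≈ L_4² = 20.0000 ✓

(4.0000, 1.0000)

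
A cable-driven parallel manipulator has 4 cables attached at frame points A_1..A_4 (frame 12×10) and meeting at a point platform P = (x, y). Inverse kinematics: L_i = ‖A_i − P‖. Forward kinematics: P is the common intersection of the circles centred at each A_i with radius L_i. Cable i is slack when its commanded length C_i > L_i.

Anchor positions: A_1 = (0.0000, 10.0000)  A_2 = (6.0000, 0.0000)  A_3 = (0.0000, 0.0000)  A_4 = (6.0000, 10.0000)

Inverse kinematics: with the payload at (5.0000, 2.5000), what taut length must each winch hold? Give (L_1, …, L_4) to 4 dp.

(9.0139, 2.6926, 5.5902, 7.5664)

L_1: Δ = A_1−P = (-5.0000, 7.5000) → ‖Δ‖ = √81.2500 = 9.0139
L_2: Δ = A_2−P = (1.0000, -2.5000) → ‖Δ‖ = √7.2500 = 2.6926
L_3: Δ = A_3−P = (-5.0000, -2.5000) → ‖Δ‖ = √31.2500 = 5.5902
L_4: Δ = A_4−P = (1.0000, 7.5000) → ‖Δ‖ = √57.2500 = 7.5664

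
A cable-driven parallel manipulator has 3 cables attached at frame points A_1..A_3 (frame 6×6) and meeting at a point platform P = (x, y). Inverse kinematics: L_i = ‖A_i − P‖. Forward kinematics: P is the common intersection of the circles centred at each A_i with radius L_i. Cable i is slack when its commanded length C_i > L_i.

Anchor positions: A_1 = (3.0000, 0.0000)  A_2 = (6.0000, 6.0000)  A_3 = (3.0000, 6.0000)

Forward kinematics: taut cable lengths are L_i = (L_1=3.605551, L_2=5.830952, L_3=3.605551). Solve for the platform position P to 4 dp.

each cable: (A_i−P)·(A_i−P) = L_i²; let c_i = ‖A_i‖²−L_i²
c_1 = 9.0000+0.0000−13.0000 = -4.0000
row 1: -6.0000x − 12.0000y = -42.0000  (c_2=38.0000)
row 2: 0.0000x − 12.0000y = -36.0000  (c_3=32.0000)
Cramer on rows 1–2 → x = 1.0000, y = 3.0000

(1.0000, 3.0000)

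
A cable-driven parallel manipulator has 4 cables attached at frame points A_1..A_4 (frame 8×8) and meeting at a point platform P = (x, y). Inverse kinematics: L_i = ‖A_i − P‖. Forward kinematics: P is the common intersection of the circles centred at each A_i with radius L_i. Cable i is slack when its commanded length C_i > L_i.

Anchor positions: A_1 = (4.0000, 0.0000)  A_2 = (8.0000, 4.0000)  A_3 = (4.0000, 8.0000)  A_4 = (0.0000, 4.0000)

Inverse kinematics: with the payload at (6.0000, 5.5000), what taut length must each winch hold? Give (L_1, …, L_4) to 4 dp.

(5.8523, 2.5000, 3.2016, 6.1847)

cable 1: Δx=-2.0000, Δy=-5.5000; L_1 = √(Δx²+Δy²) = 5.8523
cable 2: Δx=2.0000, Δy=-1.5000; L_2 = √(Δx²+Δy²) = 2.5000
cable 3: Δx=-2.0000, Δy=2.5000; L_3 = √(Δx²+Δy²) = 3.2016
cable 4: Δx=-6.0000, Δy=-1.5000; L_4 = √(Δx²+Δy²) = 6.1847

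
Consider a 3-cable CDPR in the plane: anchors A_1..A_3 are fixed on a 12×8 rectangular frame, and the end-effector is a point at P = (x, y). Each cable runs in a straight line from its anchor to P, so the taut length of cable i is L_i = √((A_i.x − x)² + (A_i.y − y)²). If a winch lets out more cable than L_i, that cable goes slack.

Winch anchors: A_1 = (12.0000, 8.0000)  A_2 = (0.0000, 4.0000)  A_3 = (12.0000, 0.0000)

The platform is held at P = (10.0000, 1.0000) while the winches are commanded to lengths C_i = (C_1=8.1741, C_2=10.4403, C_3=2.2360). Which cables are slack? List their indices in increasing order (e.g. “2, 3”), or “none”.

1

cable 1: √((2.0000)²+(7.0000)²)=7.2801, C_1=8.1741: slack
cable 2: √((-10.0000)²+(3.0000)²)=10.4403, C_2=10.4403: taut
cable 3: √((2.0000)²+(-1.0000)²)=2.2361, C_3=2.2360: taut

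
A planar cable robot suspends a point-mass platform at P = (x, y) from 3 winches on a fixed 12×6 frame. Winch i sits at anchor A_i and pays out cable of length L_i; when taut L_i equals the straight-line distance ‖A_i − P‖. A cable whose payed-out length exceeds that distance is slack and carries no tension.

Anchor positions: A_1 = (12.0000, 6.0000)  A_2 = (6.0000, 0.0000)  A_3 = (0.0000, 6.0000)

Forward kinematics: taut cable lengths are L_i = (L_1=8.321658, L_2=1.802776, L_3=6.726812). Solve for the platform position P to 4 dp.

expand ‖A_i−P‖²=L_i² and subtract eq 1 (c_i ≔ ‖A_i‖²−L_i²)
c_1 = 144.0000+36.0000−69.2500 = 110.7500
eq1−eq2 → [12.0000  12.0000]·P = 78.0000
eq1−eq3 → [24.0000  0.0000]·P = 120.0000
2×2 solve → P = (5.0000, 1.5000)

(5.0000, 1.5000)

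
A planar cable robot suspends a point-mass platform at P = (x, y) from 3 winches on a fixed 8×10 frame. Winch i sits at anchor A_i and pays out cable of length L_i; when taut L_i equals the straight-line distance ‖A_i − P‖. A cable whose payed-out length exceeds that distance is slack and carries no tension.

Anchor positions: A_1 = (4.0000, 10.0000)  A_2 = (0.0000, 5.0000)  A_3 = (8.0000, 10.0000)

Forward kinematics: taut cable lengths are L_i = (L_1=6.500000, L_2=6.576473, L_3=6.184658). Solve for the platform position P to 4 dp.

each cable: (A_i−P)·(A_i−P) = L_i²; let k_i = ‖A_i‖²−L_i²
k_1 = 16.0000+100.0000−42.2500 = 73.7500
row 1: 8.0000x + 10.0000y = 92.0000  (k_2=-18.2500)
row 2: -8.0000x + 0.0000y = -52.0000  (k_3=125.7500)
Cramer on rows 1–2 → x = 6.5000, y = 4.0000

(6.5000, 4.0000)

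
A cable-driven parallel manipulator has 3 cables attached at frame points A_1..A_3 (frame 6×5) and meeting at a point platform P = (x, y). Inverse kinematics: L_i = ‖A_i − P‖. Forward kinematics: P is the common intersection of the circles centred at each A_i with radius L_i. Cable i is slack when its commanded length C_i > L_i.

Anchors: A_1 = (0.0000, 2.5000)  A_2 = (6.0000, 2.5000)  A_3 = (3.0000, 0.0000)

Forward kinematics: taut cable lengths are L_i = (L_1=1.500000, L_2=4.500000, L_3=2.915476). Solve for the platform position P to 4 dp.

(1.5000, 2.5000)

each cable: (A_i−P)·(A_i−P) = L_i²; let k_i = ‖A_i‖²−L_i²
k_1 = 0.0000+6.2500−2.2500 = 4.0000
row 1: -12.0000x + 0.0000y = -18.0000  (k_2=22.0000)
row 2: -6.0000x + 5.0000y = 3.5000  (k_3=0.5000)
Cramer on rows 1–2 → x = 1.5000, y = 2.5000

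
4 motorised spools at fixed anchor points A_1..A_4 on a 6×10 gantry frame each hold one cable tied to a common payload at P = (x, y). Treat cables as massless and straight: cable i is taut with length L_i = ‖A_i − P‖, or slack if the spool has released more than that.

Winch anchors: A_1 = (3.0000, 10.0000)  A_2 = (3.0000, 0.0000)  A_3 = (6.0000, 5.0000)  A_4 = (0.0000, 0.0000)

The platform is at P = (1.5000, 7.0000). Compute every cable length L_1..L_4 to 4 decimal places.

cable 1: Δx=1.5000, Δy=3.0000; L_1 = √(Δx²+Δy²) = 3.3541
cable 2: Δx=1.5000, Δy=-7.0000; L_2 = √(Δx²+Δy²) = 7.1589
cable 3: Δx=4.5000, Δy=-2.0000; L_3 = √(Δx²+Δy²) = 4.9244
cable 4: Δx=-1.5000, Δy=-7.0000; L_4 = √(Δx²+Δy²) = 7.1589

(3.3541, 7.1589, 4.9244, 7.1589)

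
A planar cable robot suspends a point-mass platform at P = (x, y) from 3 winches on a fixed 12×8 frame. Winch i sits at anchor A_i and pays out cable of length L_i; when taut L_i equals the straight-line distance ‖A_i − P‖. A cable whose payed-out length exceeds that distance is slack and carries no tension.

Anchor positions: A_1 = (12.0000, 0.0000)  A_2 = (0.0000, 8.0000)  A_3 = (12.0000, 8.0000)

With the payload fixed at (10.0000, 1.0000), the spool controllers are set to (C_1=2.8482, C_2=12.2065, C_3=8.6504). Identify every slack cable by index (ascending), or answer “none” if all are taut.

cable 1: L_1 = ‖A_1−P‖ = 2.2361;  C_1 = 2.8482 → slack
cable 2: L_2 = ‖A_2−P‖ = 12.2066;  C_2 = 12.2065 → taut
cable 3: L_3 = ‖A_3−P‖ = 7.2801;  C_3 = 8.6504 → slack

1, 3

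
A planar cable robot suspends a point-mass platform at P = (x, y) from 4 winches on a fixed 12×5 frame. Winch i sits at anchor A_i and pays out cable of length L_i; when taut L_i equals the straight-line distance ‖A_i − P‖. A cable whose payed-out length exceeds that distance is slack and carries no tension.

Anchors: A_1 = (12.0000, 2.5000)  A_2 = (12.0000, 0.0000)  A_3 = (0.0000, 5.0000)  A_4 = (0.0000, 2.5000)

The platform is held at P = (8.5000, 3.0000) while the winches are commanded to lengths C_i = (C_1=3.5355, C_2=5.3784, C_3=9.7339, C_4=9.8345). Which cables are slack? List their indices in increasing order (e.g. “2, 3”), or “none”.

cable 1: L_1 = ‖A_1−P‖ = 3.5355;  C_1 = 3.5355 → taut
cable 2: L_2 = ‖A_2−P‖ = 4.6098;  C_2 = 5.3784 → slack
cable 3: L_3 = ‖A_3−P‖ = 8.7321;  C_3 = 9.7339 → slack
cable 4: L_4 = ‖A_4−P‖ = 8.5147;  C_4 = 9.8345 → slack

2, 3, 4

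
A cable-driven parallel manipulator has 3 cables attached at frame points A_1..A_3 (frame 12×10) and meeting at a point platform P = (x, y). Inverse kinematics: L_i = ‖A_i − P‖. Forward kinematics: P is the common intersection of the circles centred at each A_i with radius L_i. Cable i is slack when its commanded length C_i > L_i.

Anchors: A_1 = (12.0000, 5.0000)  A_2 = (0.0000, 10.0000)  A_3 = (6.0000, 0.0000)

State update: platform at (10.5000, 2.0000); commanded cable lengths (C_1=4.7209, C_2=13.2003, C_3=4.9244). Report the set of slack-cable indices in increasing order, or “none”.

1

i=1: geometric 3.3541 vs commanded 4.7209 ⇒ slack
i=2: geometric 13.2004 vs commanded 13.2003 ⇒ taut
i=3: geometric 4.9244 vs commanded 4.9244 ⇒ taut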